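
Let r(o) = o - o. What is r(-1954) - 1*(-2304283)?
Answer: 2304283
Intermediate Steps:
r(o) = 0
r(-1954) - 1*(-2304283) = 0 - 1*(-2304283) = 0 + 2304283 = 2304283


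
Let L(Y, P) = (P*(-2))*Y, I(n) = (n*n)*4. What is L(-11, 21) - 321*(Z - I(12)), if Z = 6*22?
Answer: 142986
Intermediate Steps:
Z = 132
I(n) = 4*n² (I(n) = n²*4 = 4*n²)
L(Y, P) = -2*P*Y (L(Y, P) = (-2*P)*Y = -2*P*Y)
L(-11, 21) - 321*(Z - I(12)) = -2*21*(-11) - 321*(132 - 4*12²) = 462 - 321*(132 - 4*144) = 462 - 321*(132 - 1*576) = 462 - 321*(132 - 576) = 462 - 321*(-444) = 462 + 142524 = 142986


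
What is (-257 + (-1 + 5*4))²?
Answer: 56644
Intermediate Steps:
(-257 + (-1 + 5*4))² = (-257 + (-1 + 20))² = (-257 + 19)² = (-238)² = 56644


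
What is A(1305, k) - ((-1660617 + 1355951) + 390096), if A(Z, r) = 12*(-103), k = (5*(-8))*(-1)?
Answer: -86666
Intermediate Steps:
k = 40 (k = -40*(-1) = 40)
A(Z, r) = -1236
A(1305, k) - ((-1660617 + 1355951) + 390096) = -1236 - ((-1660617 + 1355951) + 390096) = -1236 - (-304666 + 390096) = -1236 - 1*85430 = -1236 - 85430 = -86666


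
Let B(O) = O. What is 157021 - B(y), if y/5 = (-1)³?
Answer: 157026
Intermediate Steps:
y = -5 (y = 5*(-1)³ = 5*(-1) = -5)
157021 - B(y) = 157021 - 1*(-5) = 157021 + 5 = 157026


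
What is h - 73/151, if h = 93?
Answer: 13970/151 ≈ 92.517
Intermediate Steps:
h - 73/151 = 93 - 73/151 = 13970/151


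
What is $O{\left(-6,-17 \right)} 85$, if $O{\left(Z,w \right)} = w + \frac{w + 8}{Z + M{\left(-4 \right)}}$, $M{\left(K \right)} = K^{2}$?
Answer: $- \frac{3043}{2} \approx -1521.5$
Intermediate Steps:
$O{\left(Z,w \right)} = w + \frac{8 + w}{16 + Z}$ ($O{\left(Z,w \right)} = w + \frac{w + 8}{Z + \left(-4\right)^{2}} = w + \frac{8 + w}{Z + 16} = w + \frac{8 + w}{16 + Z}$)
$O{\left(-6,-17 \right)} 85 = \frac{8 + 17 \left(-17\right) - -102}{16 - 6} \cdot 85 = \frac{8 - 289 + 102}{10} \cdot 85 = \frac{1}{10} \left(-179\right) 85 = \left(- \frac{179}{10}\right) 85 = - \frac{3043}{2}$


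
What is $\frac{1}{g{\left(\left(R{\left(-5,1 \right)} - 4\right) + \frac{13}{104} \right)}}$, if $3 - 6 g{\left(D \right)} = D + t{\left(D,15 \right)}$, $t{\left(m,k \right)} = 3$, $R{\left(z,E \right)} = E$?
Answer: $\frac{48}{23} \approx 2.087$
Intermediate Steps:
$g{\left(D \right)} = - \frac{D}{6}$ ($g{\left(D \right)} = \frac{1}{2} - \frac{D + 3}{6} = \frac{1}{2} - \frac{3 + D}{6} = \frac{1}{2} - \left(\frac{1}{2} + \frac{D}{6}\right) = - \frac{D}{6}$)
$\frac{1}{g{\left(\left(R{\left(-5,1 \right)} - 4\right) + \frac{13}{104} \right)}} = \frac{1}{\left(- \frac{1}{6}\right) \left(\left(1 - 4\right) + \frac{13}{104}\right)} = \frac{1}{\left(- \frac{1}{6}\right) \left(-3 + 13 \cdot \frac{1}{104}\right)} = \frac{1}{\left(- \frac{1}{6}\right) \left(-3 + \frac{1}{8}\right)} = \frac{1}{\left(- \frac{1}{6}\right) \left(- \frac{23}{8}\right)} = \frac{1}{\frac{23}{48}} = \frac{48}{23}$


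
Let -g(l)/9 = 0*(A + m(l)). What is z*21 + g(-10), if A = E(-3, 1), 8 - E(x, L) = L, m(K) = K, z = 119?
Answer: 2499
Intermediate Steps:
E(x, L) = 8 - L
A = 7 (A = 8 - 1*1 = 8 - 1 = 7)
g(l) = 0 (g(l) = -0*(7 + l) = -9*0 = 0)
z*21 + g(-10) = 119*21 + 0 = 2499 + 0 = 2499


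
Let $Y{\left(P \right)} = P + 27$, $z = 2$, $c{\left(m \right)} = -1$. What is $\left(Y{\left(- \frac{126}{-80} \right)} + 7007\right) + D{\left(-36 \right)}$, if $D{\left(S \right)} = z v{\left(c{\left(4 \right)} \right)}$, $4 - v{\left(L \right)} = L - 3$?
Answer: $\frac{282063}{40} \approx 7051.6$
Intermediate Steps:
$v{\left(L \right)} = 7 - L$ ($v{\left(L \right)} = 4 - \left(L - 3\right) = 4 - \left(-3 + L\right) = 7 - L$)
$D{\left(S \right)} = 16$ ($D{\left(S \right)} = 2 \left(7 - -1\right) = 2 \left(7 + 1\right) = 2 \cdot 8 = 16$)
$Y{\left(P \right)} = 27 + P$
$\left(Y{\left(- \frac{126}{-80} \right)} + 7007\right) + D{\left(-36 \right)} = \left(\left(27 - \frac{126}{-80}\right) + 7007\right) + 16 = \left(\left(27 - - \frac{63}{40}\right) + 7007\right) + 16 = \left(\left(27 + \frac{63}{40}\right) + 7007\right) + 16 = \left(\frac{1143}{40} + 7007\right) + 16 = \frac{281423}{40} + 16 = \frac{282063}{40}$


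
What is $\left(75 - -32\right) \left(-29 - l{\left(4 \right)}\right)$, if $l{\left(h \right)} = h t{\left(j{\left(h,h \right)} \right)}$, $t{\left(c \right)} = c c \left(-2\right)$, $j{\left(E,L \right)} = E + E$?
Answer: $51681$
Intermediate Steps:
$j{\left(E,L \right)} = 2 E$
$t{\left(c \right)} = - 2 c^{2}$ ($t{\left(c \right)} = c^{2} \left(-2\right) = - 2 c^{2}$)
$l{\left(h \right)} = - 8 h^{3}$ ($l{\left(h \right)} = h \left(- 2 \left(2 h\right)^{2}\right) = h \left(- 2 \cdot 4 h^{2}\right) = h \left(- 8 h^{2}\right) = - 8 h^{3}$)
$\left(75 - -32\right) \left(-29 - l{\left(4 \right)}\right) = \left(75 - -32\right) \left(-29 - - 8 \cdot 4^{3}\right) = \left(75 + 32\right) \left(-29 - \left(-8\right) 64\right) = 107 \left(-29 - -512\right) = 107 \left(-29 + 512\right) = 107 \cdot 483 = 51681$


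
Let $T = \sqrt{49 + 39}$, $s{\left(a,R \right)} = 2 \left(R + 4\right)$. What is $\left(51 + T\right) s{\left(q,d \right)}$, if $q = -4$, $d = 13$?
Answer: $1734 + 68 \sqrt{22} \approx 2052.9$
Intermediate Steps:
$s{\left(a,R \right)} = 8 + 2 R$ ($s{\left(a,R \right)} = 2 \left(4 + R\right) = 8 + 2 R$)
$T = 2 \sqrt{22}$ ($T = \sqrt{88} = 2 \sqrt{22} \approx 9.3808$)
$\left(51 + T\right) s{\left(q,d \right)} = \left(51 + 2 \sqrt{22}\right) \left(8 + 2 \cdot 13\right) = \left(51 + 2 \sqrt{22}\right) \left(8 + 26\right) = \left(51 + 2 \sqrt{22}\right) 34 = 1734 + 68 \sqrt{22}$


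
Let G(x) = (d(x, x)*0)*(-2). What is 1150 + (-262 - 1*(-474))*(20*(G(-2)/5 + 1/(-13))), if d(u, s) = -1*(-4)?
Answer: 10710/13 ≈ 823.85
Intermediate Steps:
d(u, s) = 4
G(x) = 0 (G(x) = (4*0)*(-2) = 0*(-2) = 0)
1150 + (-262 - 1*(-474))*(20*(G(-2)/5 + 1/(-13))) = 1150 + (-262 - 1*(-474))*(20*(0/5 + 1/(-13))) = 1150 + (-262 + 474)*(20*(0*(1/5) + 1*(-1/13))) = 1150 + 212*(20*(0 - 1/13)) = 1150 + 212*(20*(-1/13)) = 1150 + 212*(-20/13) = 1150 - 4240/13 = 10710/13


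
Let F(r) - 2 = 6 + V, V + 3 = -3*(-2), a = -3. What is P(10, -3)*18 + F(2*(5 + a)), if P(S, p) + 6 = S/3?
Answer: -37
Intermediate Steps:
V = 3 (V = -3 - 3*(-2) = -3 + 6 = 3)
P(S, p) = -6 + S/3
F(r) = 11 (F(r) = 2 + (6 + 3) = 2 + 9 = 11)
P(10, -3)*18 + F(2*(5 + a)) = (-6 + (⅓)*10)*18 + 11 = (-6 + 10/3)*18 + 11 = -8/3*18 + 11 = -48 + 11 = -37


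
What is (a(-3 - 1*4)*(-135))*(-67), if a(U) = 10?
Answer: 90450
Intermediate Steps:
(a(-3 - 1*4)*(-135))*(-67) = (10*(-135))*(-67) = -1350*(-67) = 90450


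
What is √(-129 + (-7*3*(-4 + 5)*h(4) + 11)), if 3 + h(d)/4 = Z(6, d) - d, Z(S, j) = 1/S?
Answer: 2*√114 ≈ 21.354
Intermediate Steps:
h(d) = -34/3 - 4*d (h(d) = -12 + 4*(1/6 - d) = -12 + 4*(⅙ - d) = -12 + (⅔ - 4*d) = -34/3 - 4*d)
√(-129 + (-7*3*(-4 + 5)*h(4) + 11)) = √(-129 + (-7*3*(-4 + 5)*(-34/3 - 4*4) + 11)) = √(-129 + (-7*3*1*(-34/3 - 16) + 11)) = √(-129 + (-21*(-82)/3 + 11)) = √(-129 + (-7*(-82) + 11)) = √(-129 + (574 + 11)) = √(-129 + 585) = √456 = 2*√114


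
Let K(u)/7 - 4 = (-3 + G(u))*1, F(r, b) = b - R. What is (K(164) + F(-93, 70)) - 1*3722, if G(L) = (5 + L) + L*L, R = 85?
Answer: 185725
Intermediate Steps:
F(r, b) = -85 + b (F(r, b) = b - 1*85 = b - 85 = -85 + b)
G(L) = 5 + L + L² (G(L) = (5 + L) + L² = 5 + L + L²)
K(u) = 42 + 7*u + 7*u² (K(u) = 28 + 7*((-3 + (5 + u + u²))*1) = 28 + 7*((2 + u + u²)*1) = 28 + 7*(2 + u + u²) = 28 + (14 + 7*u + 7*u²) = 42 + 7*u + 7*u²)
(K(164) + F(-93, 70)) - 1*3722 = ((42 + 7*164 + 7*164²) + (-85 + 70)) - 1*3722 = ((42 + 1148 + 7*26896) - 15) - 3722 = ((42 + 1148 + 188272) - 15) - 3722 = (189462 - 15) - 3722 = 189447 - 3722 = 185725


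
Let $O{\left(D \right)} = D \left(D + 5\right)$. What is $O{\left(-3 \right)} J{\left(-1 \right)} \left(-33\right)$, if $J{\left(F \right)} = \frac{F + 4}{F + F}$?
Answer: $-297$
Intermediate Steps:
$O{\left(D \right)} = D \left(5 + D\right)$
$J{\left(F \right)} = \frac{4 + F}{2 F}$
$O{\left(-3 \right)} J{\left(-1 \right)} \left(-33\right) = - 3 \left(5 - 3\right) \frac{4 - 1}{2 \left(-1\right)} \left(-33\right) = \left(-3\right) 2 \cdot \frac{1}{2} \left(-1\right) 3 \left(-33\right) = \left(-6\right) \left(- \frac{3}{2}\right) \left(-33\right) = 9 \left(-33\right) = -297$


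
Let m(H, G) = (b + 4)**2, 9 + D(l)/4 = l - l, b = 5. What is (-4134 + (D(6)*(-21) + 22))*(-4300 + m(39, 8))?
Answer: 14158964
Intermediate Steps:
D(l) = -36 (D(l) = -36 + 4*(l - l) = -36 + 4*0 = -36 + 0 = -36)
m(H, G) = 81 (m(H, G) = (5 + 4)**2 = 9**2 = 81)
(-4134 + (D(6)*(-21) + 22))*(-4300 + m(39, 8)) = (-4134 + (-36*(-21) + 22))*(-4300 + 81) = (-4134 + (756 + 22))*(-4219) = (-4134 + 778)*(-4219) = -3356*(-4219) = 14158964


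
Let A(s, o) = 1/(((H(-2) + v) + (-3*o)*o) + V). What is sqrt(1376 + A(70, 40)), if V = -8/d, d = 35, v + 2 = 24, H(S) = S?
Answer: sqrt(9629235137271)/83654 ≈ 37.094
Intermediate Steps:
v = 22 (v = -2 + 24 = 22)
V = -8/35 ≈ -0.22857
A(s, o) = 1/(692/35 - 3*o**2) (A(s, o) = 1/(((-2 + 22) + (-3*o)*o) - 8/35) = 1/((20 - 3*o**2) - 8/35) = 1/(692/35 - 3*o**2))
sqrt(1376 + A(70, 40)) = sqrt(1376 - 35/(-692 + 105*40**2)) = sqrt(1376 - 35/(-692 + 105*1600)) = sqrt(1376 - 35/(-692 + 168000)) = sqrt(1376 - 35/167308) = sqrt(230215773/167308) = sqrt(9629235137271)/83654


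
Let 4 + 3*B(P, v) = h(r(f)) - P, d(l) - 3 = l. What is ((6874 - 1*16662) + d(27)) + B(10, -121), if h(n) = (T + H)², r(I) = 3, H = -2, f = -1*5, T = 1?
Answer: -29287/3 ≈ -9762.3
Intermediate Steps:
f = -5
h(n) = 1 (h(n) = (1 - 2)² = (-1)² = 1)
d(l) = 3 + l
B(P, v) = -1 - P/3 (B(P, v) = -4/3 + (1 - P)/3 = -4/3 + (⅓ - P/3) = -1 - P/3)
((6874 - 1*16662) + d(27)) + B(10, -121) = ((6874 - 1*16662) + (3 + 27)) + (-1 - ⅓*10) = ((6874 - 16662) + 30) + (-1 - 10/3) = (-9788 + 30) - 13/3 = -9758 - 13/3 = -29287/3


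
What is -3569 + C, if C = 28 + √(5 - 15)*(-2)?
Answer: -3541 - 2*I*√10 ≈ -3541.0 - 6.3246*I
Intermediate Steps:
C = 28 - 2*I*√10 (C = 28 + √(-10)*(-2) = 28 + (I*√10)*(-2) = 28 - 2*I*√10 ≈ 28.0 - 6.3246*I)
-3569 + C = -3569 + (28 - 2*I*√10) = -3541 - 2*I*√10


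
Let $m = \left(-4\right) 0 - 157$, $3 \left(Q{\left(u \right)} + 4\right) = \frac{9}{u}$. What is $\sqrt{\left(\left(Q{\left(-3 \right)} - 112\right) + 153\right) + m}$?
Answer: $11 i \approx 11.0 i$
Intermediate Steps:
$Q{\left(u \right)} = -4 + \frac{3}{u}$ ($Q{\left(u \right)} = -4 + \frac{9 \frac{1}{u}}{3} = -4 + \frac{3}{u}$)
$m = -157$ ($m = 0 - 157 = -157$)
$\sqrt{\left(\left(Q{\left(-3 \right)} - 112\right) + 153\right) + m} = \sqrt{\left(\left(\left(-4 + \frac{3}{-3}\right) - 112\right) + 153\right) - 157} = \sqrt{\left(\left(\left(-4 + 3 \left(- \frac{1}{3}\right)\right) - 112\right) + 153\right) - 157} = \sqrt{\left(\left(\left(-4 - 1\right) - 112\right) + 153\right) - 157} = \sqrt{\left(\left(-5 - 112\right) + 153\right) - 157} = \sqrt{\left(-117 + 153\right) - 157} = \sqrt{36 - 157} = \sqrt{-121} = 11 i$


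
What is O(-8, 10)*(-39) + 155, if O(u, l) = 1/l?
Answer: 1511/10 ≈ 151.10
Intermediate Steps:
O(-8, 10)*(-39) + 155 = -39/10 + 155 = 1511/10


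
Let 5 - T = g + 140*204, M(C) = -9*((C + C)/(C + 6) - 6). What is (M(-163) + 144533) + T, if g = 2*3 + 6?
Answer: 18212206/157 ≈ 1.1600e+5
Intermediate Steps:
g = 12 (g = 6 + 6 = 12)
M(C) = 54 - 18*C/(6 + C) (M(C) = -9*((2*C)/(6 + C) - 6) = -9*(2*C/(6 + C) - 6) = -9*(-6 + 2*C/(6 + C)) = 54 - 18*C/(6 + C))
T = -28567 (T = 5 - (12 + 140*204) = 5 - (12 + 28560) = 5 - 1*28572 = 5 - 28572 = -28567)
(M(-163) + 144533) + T = (36*(9 - 163)/(6 - 163) + 144533) - 28567 = (36*(-154)/(-157) + 144533) - 28567 = (36*(-1/157)*(-154) + 144533) - 28567 = (5544/157 + 144533) - 28567 = 22697225/157 - 28567 = 18212206/157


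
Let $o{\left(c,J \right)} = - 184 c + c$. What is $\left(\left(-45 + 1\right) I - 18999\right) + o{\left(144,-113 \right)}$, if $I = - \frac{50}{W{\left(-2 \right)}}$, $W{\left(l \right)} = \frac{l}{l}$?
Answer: $-43151$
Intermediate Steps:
$W{\left(l \right)} = 1$
$I = -50$ ($I = - \frac{50}{1} = \left(-50\right) 1 = -50$)
$o{\left(c,J \right)} = - 183 c$
$\left(\left(-45 + 1\right) I - 18999\right) + o{\left(144,-113 \right)} = \left(\left(-45 + 1\right) \left(-50\right) - 18999\right) - 26352 = \left(\left(-44\right) \left(-50\right) - 18999\right) - 26352 = \left(2200 - 18999\right) - 26352 = -16799 - 26352 = -43151$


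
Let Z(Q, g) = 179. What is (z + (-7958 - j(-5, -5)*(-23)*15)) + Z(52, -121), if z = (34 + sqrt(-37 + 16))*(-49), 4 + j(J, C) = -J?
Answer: -9100 - 49*I*sqrt(21) ≈ -9100.0 - 224.55*I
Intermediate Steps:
j(J, C) = -4 - J
z = -1666 - 49*I*sqrt(21) (z = (34 + sqrt(-21))*(-49) = (34 + I*sqrt(21))*(-49) = -1666 - 49*I*sqrt(21) ≈ -1666.0 - 224.55*I)
(z + (-7958 - j(-5, -5)*(-23)*15)) + Z(52, -121) = ((-1666 - 49*I*sqrt(21)) + (-7958 - (-4 - 1*(-5))*(-23)*15)) + 179 = ((-1666 - 49*I*sqrt(21)) + (-7958 - (-4 + 5)*(-23)*15)) + 179 = ((-1666 - 49*I*sqrt(21)) + (-7958 - 1*(-23)*15)) + 179 = ((-1666 - 49*I*sqrt(21)) + (-7958 - (-23)*15)) + 179 = ((-1666 - 49*I*sqrt(21)) + (-7958 - 1*(-345))) + 179 = ((-1666 - 49*I*sqrt(21)) + (-7958 + 345)) + 179 = ((-1666 - 49*I*sqrt(21)) - 7613) + 179 = (-9279 - 49*I*sqrt(21)) + 179 = -9100 - 49*I*sqrt(21)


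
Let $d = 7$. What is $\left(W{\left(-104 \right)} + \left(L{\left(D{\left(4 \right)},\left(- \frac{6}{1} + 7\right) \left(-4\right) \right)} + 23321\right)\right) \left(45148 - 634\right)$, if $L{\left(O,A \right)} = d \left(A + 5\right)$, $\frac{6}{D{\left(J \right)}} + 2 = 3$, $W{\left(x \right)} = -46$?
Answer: $1036374948$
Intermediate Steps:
$D{\left(J \right)} = 6$ ($D{\left(J \right)} = \frac{6}{-2 + 3} = \frac{6}{1} = 6 \cdot 1 = 6$)
$L{\left(O,A \right)} = 35 + 7 A$ ($L{\left(O,A \right)} = 7 \left(A + 5\right) = 7 \left(5 + A\right) = 35 + 7 A$)
$\left(W{\left(-104 \right)} + \left(L{\left(D{\left(4 \right)},\left(- \frac{6}{1} + 7\right) \left(-4\right) \right)} + 23321\right)\right) \left(45148 - 634\right) = \left(-46 + \left(\left(35 + 7 \left(- \frac{6}{1} + 7\right) \left(-4\right)\right) + 23321\right)\right) \left(45148 - 634\right) = \left(-46 + \left(\left(35 + 7 \left(\left(-6\right) 1 + 7\right) \left(-4\right)\right) + 23321\right)\right) 44514 = \left(-46 + \left(\left(35 + 7 \left(-6 + 7\right) \left(-4\right)\right) + 23321\right)\right) 44514 = \left(-46 + \left(\left(35 + 7 \cdot 1 \left(-4\right)\right) + 23321\right)\right) 44514 = \left(-46 + \left(\left(35 + 7 \left(-4\right)\right) + 23321\right)\right) 44514 = \left(-46 + \left(\left(35 - 28\right) + 23321\right)\right) 44514 = \left(-46 + \left(7 + 23321\right)\right) 44514 = \left(-46 + 23328\right) 44514 = 23282 \cdot 44514 = 1036374948$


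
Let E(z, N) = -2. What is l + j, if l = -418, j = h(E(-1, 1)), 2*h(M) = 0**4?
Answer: -418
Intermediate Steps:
h(M) = 0 (h(M) = (1/2)*0**4 = (1/2)*0 = 0)
j = 0
l + j = -418 + 0 = -418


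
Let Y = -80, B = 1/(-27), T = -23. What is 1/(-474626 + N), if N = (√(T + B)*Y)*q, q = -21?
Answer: -711939/338002289414 - 140*I*√1866/169001144707 ≈ -2.1063e-6 - 3.5784e-8*I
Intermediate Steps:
B = -1/27 ≈ -0.037037
N = 560*I*√1866/3 (N = (√(-23 - 1/27)*(-80))*(-21) = (√(-622/27)*(-80))*(-21) = ((I*√1866/9)*(-80))*(-21) = -80*I*√1866/9*(-21) = 560*I*√1866/3 ≈ 8063.5*I)
1/(-474626 + N) = 1/(-474626 + 560*I*√1866/3)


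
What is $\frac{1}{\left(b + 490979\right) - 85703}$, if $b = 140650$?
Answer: $\frac{1}{545926} \approx 1.8317 \cdot 10^{-6}$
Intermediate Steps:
$\frac{1}{\left(b + 490979\right) - 85703} = \frac{1}{\left(140650 + 490979\right) - 85703} = \frac{1}{631629 - 85703} = \frac{1}{545926}$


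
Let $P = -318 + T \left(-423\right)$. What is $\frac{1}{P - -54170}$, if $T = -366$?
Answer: $\frac{1}{208670} \approx 4.7923 \cdot 10^{-6}$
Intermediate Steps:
$P = 154500$ ($P = -318 - -154818 = -318 + 154818 = 154500$)
$\frac{1}{P - -54170} = \frac{1}{154500 - -54170} = \frac{1}{154500 + \left(54180 - 10\right)} = \frac{1}{154500 + 54170} = \frac{1}{208670}$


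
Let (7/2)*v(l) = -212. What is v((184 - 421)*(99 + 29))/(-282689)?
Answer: 424/1978823 ≈ 0.00021427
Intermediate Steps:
v(l) = -424/7 (v(l) = (2/7)*(-212) = -424/7)
v((184 - 421)*(99 + 29))/(-282689) = -424/7/(-282689) = -424/7*(-1/282689) = 424/1978823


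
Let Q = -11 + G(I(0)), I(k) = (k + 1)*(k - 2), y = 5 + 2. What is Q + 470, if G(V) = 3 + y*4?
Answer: 490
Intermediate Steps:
y = 7
I(k) = (1 + k)*(-2 + k)
G(V) = 31 (G(V) = 3 + 7*4 = 3 + 28 = 31)
Q = 20 (Q = -11 + 31 = 20)
Q + 470 = 20 + 470 = 490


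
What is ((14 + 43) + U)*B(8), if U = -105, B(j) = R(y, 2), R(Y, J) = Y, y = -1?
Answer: 48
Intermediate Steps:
B(j) = -1
((14 + 43) + U)*B(8) = ((14 + 43) - 105)*(-1) = (57 - 105)*(-1) = -48*(-1) = 48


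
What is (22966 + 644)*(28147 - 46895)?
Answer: -442640280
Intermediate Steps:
(22966 + 644)*(28147 - 46895) = 23610*(-18748) = -442640280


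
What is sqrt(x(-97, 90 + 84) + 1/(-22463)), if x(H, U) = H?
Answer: 4*I*sqrt(3059056266)/22463 ≈ 9.8489*I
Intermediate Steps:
sqrt(x(-97, 90 + 84) + 1/(-22463)) = sqrt(-97 + 1/(-22463)) = sqrt(-97 - 1/22463) = sqrt(-2178912/22463) = 4*I*sqrt(3059056266)/22463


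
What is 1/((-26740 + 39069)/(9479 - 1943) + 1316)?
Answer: 7536/9929705 ≈ 0.00075893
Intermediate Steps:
1/((-26740 + 39069)/(9479 - 1943) + 1316) = 1/(12329/7536 + 1316) = 1/(9929705/7536) = 7536/9929705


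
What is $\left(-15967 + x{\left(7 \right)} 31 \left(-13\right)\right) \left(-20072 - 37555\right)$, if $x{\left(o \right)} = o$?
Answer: $1082696076$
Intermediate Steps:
$\left(-15967 + x{\left(7 \right)} 31 \left(-13\right)\right) \left(-20072 - 37555\right) = \left(-15967 + 7 \cdot 31 \left(-13\right)\right) \left(-20072 - 37555\right) = \left(-15967 + 217 \left(-13\right)\right) \left(-20072 - 37555\right) = \left(-15967 - 2821\right) \left(-57627\right) = \left(-18788\right) \left(-57627\right) = 1082696076$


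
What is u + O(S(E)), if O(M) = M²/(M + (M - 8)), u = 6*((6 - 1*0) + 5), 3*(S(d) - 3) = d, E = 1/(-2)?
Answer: 5255/84 ≈ 62.560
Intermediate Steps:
E = -½ (E = 1*(-½) = -½ ≈ -0.50000)
S(d) = 3 + d/3
u = 66 (u = 6*((6 + 0) + 5) = 6*(6 + 5) = 6*11 = 66)
O(M) = M²/(-8 + 2*M) (O(M) = M²/(M + (-8 + M)) = M²/(-8 + 2*M))
u + O(S(E)) = 66 + (3 + (⅓)*(-½))²/(2*(-4 + (3 + (⅓)*(-½)))) = 66 + (3 - ⅙)²/(2*(-4 + (3 - ⅙))) = 66 + (17/6)²/(2*(-4 + 17/6)) = 66 + (½)*(289/36)/(-7/6) = 66 + (½)*(289/36)*(-6/7) = 66 - 289/84 = 5255/84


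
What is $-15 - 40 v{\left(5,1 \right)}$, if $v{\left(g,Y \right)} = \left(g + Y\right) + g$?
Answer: $-455$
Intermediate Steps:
$v{\left(g,Y \right)} = Y + 2 g$ ($v{\left(g,Y \right)} = \left(Y + g\right) + g = Y + 2 g$)
$-15 - 40 v{\left(5,1 \right)} = -15 - 40 \left(1 + 2 \cdot 5\right) = -15 - 40 \left(1 + 10\right) = -15 - 440 = -455$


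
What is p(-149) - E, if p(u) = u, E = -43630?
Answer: 43481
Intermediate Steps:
p(-149) - E = -149 - 1*(-43630) = -149 + 43630 = 43481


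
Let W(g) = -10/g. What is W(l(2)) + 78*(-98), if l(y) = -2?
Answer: -7639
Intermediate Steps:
W(l(2)) + 78*(-98) = -10/(-2) + 78*(-98) = -10*(-½) - 7644 = 5 - 7644 = -7639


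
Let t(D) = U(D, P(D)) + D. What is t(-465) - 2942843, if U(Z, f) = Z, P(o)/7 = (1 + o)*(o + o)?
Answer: -2943773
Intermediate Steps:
P(o) = 14*o*(1 + o) (P(o) = 7*((1 + o)*(o + o)) = 7*((1 + o)*(2*o)) = 7*(2*o*(1 + o)) = 14*o*(1 + o))
t(D) = 2*D (t(D) = D + D = 2*D)
t(-465) - 2942843 = 2*(-465) - 2942843 = -930 - 2942843 = -2943773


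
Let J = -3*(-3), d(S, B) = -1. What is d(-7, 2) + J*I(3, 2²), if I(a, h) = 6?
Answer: 53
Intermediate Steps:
J = 9
d(-7, 2) + J*I(3, 2²) = -1 + 9*6 = -1 + 54 = 53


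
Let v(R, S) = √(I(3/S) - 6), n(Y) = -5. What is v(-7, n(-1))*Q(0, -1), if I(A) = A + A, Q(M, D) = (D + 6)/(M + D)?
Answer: -6*I*√5 ≈ -13.416*I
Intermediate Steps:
Q(M, D) = (6 + D)/(D + M)
I(A) = 2*A
v(R, S) = √(-6 + 6/S) (v(R, S) = √(2*(3/S) - 6) = √(6/S - 6) = √(-6 + 6/S))
v(-7, n(-1))*Q(0, -1) = (√6*√((1 - 1*(-5))/(-5)))*((6 - 1)/(-1 + 0)) = (√6*√(-(1 + 5)/5))*(5/(-1)) = (√6*√(-⅕*6))*(-1*5) = (√6*√(-6/5))*(-5) = (√6*(I*√30/5))*(-5) = (6*I*√5/5)*(-5) = -6*I*√5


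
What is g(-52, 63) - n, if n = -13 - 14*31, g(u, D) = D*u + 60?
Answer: -2769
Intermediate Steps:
g(u, D) = 60 + D*u
n = -447 (n = -13 - 434 = -447)
g(-52, 63) - n = (60 + 63*(-52)) - 1*(-447) = (60 - 3276) + 447 = -3216 + 447 = -2769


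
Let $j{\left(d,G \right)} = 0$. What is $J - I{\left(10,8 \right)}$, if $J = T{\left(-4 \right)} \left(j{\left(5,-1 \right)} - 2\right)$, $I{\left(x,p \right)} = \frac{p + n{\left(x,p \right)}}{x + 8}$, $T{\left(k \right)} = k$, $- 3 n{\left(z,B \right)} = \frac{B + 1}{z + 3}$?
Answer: $\frac{1771}{234} \approx 7.5684$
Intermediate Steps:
$n{\left(z,B \right)} = - \frac{1 + B}{3 \left(3 + z\right)}$ ($n{\left(z,B \right)} = - \frac{\left(B + 1\right) \frac{1}{z + 3}}{3} = - \frac{\left(1 + B\right) \frac{1}{3 + z}}{3} = - \frac{\frac{1}{3 + z} \left(1 + B\right)}{3} = - \frac{1 + B}{3 \left(3 + z\right)}$)
$I{\left(x,p \right)} = \frac{p + \frac{-1 - p}{3 \left(3 + x\right)}}{8 + x}$ ($I{\left(x,p \right)} = \frac{p + \frac{-1 - p}{3 \left(3 + x\right)}}{x + 8} = \frac{p + \frac{-1 - p}{3 \left(3 + x\right)}}{8 + x}$)
$J = 8$ ($J = - 4 \left(0 - 2\right) = \left(-4\right) \left(-2\right) = 8$)
$J - I{\left(10,8 \right)} = 8 - \frac{-1 - 8 + 3 \cdot 8 \left(3 + 10\right)}{3 \left(3 + 10\right) \left(8 + 10\right)} = 8 - \frac{-1 - 8 + 3 \cdot 8 \cdot 13}{3 \cdot 13 \cdot 18} = 8 - \frac{1}{3} \cdot \frac{1}{13} \cdot \frac{1}{18} \left(-1 - 8 + 312\right) = 8 - \frac{1}{3} \cdot \frac{1}{13} \cdot \frac{1}{18} \cdot 303 = 8 - \frac{101}{234} = \frac{1771}{234}$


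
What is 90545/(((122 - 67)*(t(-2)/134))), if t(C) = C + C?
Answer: -1213303/22 ≈ -55150.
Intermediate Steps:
t(C) = 2*C
90545/(((122 - 67)*(t(-2)/134))) = 90545/(((122 - 67)*((2*(-2))/134))) = 90545/((55*(-4*1/134))) = 90545/((55*(-2/67))) = 90545/(-110/67) = 90545*(-67/110) = -1213303/22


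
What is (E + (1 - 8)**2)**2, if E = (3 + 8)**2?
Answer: 28900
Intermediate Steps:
E = 121 (E = 11**2 = 121)
(E + (1 - 8)**2)**2 = (121 + (1 - 8)**2)**2 = (121 + (-7)**2)**2 = (121 + 49)**2 = 170**2 = 28900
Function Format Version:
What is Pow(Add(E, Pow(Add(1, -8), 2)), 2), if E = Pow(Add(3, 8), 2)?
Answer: 28900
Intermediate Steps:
E = 121 (E = Pow(11, 2) = 121)
Pow(Add(E, Pow(Add(1, -8), 2)), 2) = Pow(Add(121, Pow(Add(1, -8), 2)), 2) = Pow(Add(121, Pow(-7, 2)), 2) = Pow(Add(121, 49), 2) = Pow(170, 2) = 28900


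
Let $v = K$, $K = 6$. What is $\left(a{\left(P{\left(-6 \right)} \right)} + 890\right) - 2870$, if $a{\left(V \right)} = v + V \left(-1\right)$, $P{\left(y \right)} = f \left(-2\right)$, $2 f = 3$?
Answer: $-1971$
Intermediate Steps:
$f = \frac{3}{2}$ ($f = \frac{1}{2} \cdot 3 = \frac{3}{2} \approx 1.5$)
$v = 6$
$P{\left(y \right)} = -3$ ($P{\left(y \right)} = \frac{3}{2} \left(-2\right) = -3$)
$a{\left(V \right)} = 6 - V$ ($a{\left(V \right)} = 6 + V \left(-1\right) = 6 - V$)
$\left(a{\left(P{\left(-6 \right)} \right)} + 890\right) - 2870 = \left(\left(6 - -3\right) + 890\right) - 2870 = \left(\left(6 + 3\right) + 890\right) - 2870 = \left(9 + 890\right) - 2870 = 899 - 2870 = -1971$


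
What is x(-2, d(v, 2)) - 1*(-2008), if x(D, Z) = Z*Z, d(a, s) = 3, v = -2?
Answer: 2017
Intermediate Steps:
x(D, Z) = Z²
x(-2, d(v, 2)) - 1*(-2008) = 3² - 1*(-2008) = 9 + 2008 = 2017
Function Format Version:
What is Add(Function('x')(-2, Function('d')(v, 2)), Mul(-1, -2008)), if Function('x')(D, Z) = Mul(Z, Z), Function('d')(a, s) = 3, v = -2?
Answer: 2017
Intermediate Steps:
Function('x')(D, Z) = Pow(Z, 2)
Add(Function('x')(-2, Function('d')(v, 2)), Mul(-1, -2008)) = Add(Pow(3, 2), Mul(-1, -2008)) = Add(9, 2008) = 2017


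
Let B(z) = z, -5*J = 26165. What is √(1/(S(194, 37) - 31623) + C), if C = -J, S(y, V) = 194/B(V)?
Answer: 2*√1790425674316227/1169857 ≈ 72.339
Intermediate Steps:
J = -5233 (J = -⅕*26165 = -5233)
S(y, V) = 194/V
C = 5233 (C = -1*(-5233) = 5233)
√(1/(S(194, 37) - 31623) + C) = √(1/(194/37 - 31623) + 5233) = √(1/(-1169857/37) + 5233) = √(-37/1169857 + 5233) = √(6121861644/1169857) = 2*√1790425674316227/1169857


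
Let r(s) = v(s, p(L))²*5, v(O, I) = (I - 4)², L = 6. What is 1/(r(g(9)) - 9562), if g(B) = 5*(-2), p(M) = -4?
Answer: 1/10918 ≈ 9.1592e-5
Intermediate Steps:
v(O, I) = (-4 + I)²
g(B) = -10
r(s) = 20480 (r(s) = ((-4 - 4)²)²*5 = ((-8)²)²*5 = 64²*5 = 4096*5 = 20480)
1/(r(g(9)) - 9562) = 1/(20480 - 9562) = 1/10918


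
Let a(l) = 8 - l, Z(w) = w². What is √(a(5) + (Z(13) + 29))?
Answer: √201 ≈ 14.177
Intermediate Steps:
√(a(5) + (Z(13) + 29)) = √((8 - 1*5) + (13² + 29)) = √((8 - 5) + (169 + 29)) = √(3 + 198) = √201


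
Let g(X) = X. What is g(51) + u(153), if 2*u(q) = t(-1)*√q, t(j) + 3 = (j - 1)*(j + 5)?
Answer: 51 - 33*√17/2 ≈ -17.031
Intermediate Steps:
t(j) = -3 + (-1 + j)*(5 + j) (t(j) = -3 + (j - 1)*(j + 5) = -3 + (-1 + j)*(5 + j))
u(q) = -11*√q/2 (u(q) = ((-8 + (-1)² + 4*(-1))*√q)/2 = ((-8 + 1 - 4)*√q)/2 = (-11*√q)/2 = -11*√q/2)
g(51) + u(153) = 51 - 33*√17/2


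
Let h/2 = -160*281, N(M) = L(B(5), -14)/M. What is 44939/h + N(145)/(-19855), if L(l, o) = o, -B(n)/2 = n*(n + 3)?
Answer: -25875399729/51775486400 ≈ -0.49976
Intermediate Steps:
B(n) = -2*n*(3 + n) (B(n) = -2*n*(n + 3) = -2*n*(3 + n))
N(M) = -14/M
h = -89920 (h = 2*(-160*281) = 2*(-44960) = -89920)
44939/h + N(145)/(-19855) = 44939/(-89920) - 14/145/(-19855) = 44939*(-1/89920) - 14*1/145*(-1/19855) = -44939/89920 - 14/145*(-1/19855) = -44939/89920 + 14/2878975 = -25875399729/51775486400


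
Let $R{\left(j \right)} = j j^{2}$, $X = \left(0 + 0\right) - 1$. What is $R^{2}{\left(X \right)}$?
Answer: $1$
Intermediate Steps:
$X = -1$ ($X = 0 - 1 = -1$)
$R{\left(j \right)} = j^{3}$
$R^{2}{\left(X \right)} = \left(\left(-1\right)^{3}\right)^{2} = \left(-1\right)^{2} = 1$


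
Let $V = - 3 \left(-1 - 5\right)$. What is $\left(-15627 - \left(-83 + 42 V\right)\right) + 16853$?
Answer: $553$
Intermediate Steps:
$V = 18$ ($V = \left(-3\right) \left(-6\right) = 18$)
$\left(-15627 - \left(-83 + 42 V\right)\right) + 16853 = \left(-15627 + \left(\left(-42\right) 18 + 83\right)\right) + 16853 = \left(-15627 + \left(-756 + 83\right)\right) + 16853 = \left(-15627 - 673\right) + 16853 = -16300 + 16853 = 553$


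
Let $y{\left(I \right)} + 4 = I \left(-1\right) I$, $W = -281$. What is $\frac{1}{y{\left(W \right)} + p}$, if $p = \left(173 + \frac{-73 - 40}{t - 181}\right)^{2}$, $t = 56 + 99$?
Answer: $- \frac{676}{32119019} \approx -2.1047 \cdot 10^{-5}$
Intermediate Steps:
$t = 155$
$y{\left(I \right)} = -4 - I^{2}$ ($y{\left(I \right)} = -4 + I \left(-1\right) I = -4 + - I I = -4 - I^{2}$)
$p = \frac{21261321}{676}$ ($p = \left(173 + \frac{-73 - 40}{155 - 181}\right)^{2} = \left(173 - \frac{113}{-26}\right)^{2} = \left(173 - - \frac{113}{26}\right)^{2} = \left(173 + \frac{113}{26}\right)^{2} = \left(\frac{4611}{26}\right)^{2} = \frac{21261321}{676} \approx 31452.0$)
$\frac{1}{y{\left(W \right)} + p} = \frac{1}{\left(-4 - \left(-281\right)^{2}\right) + \frac{21261321}{676}} = \frac{1}{\left(-4 - 78961\right) + \frac{21261321}{676}} = \frac{1}{-78965 + \frac{21261321}{676}} = \frac{1}{- \frac{32119019}{676}} = - \frac{676}{32119019}$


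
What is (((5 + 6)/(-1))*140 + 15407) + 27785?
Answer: 41652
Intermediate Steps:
(((5 + 6)/(-1))*140 + 15407) + 27785 = ((11*(-1))*140 + 15407) + 27785 = (-11*140 + 15407) + 27785 = (-1540 + 15407) + 27785 = 13867 + 27785 = 41652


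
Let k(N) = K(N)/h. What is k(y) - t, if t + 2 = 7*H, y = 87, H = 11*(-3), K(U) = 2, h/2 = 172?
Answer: 40077/172 ≈ 233.01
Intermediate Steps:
h = 344 (h = 2*172 = 344)
H = -33
t = -233 (t = -2 + 7*(-33) = -2 - 231 = -233)
k(N) = 1/172 (k(N) = 2/344 = 2*(1/344) = 1/172)
k(y) - t = 1/172 - 1*(-233) = 1/172 + 233 = 40077/172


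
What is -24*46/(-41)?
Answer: 1104/41 ≈ 26.927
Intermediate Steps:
-24*46/(-41) = -1104*(-1/41) = 1104/41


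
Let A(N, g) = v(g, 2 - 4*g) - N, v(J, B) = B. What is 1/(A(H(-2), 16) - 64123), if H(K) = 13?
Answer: -1/64198 ≈ -1.5577e-5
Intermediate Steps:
A(N, g) = 2 - N - 4*g (A(N, g) = (2 - 4*g) - N = 2 - N - 4*g)
1/(A(H(-2), 16) - 64123) = 1/((2 - 1*13 - 4*16) - 64123) = 1/((2 - 13 - 64) - 64123) = 1/(-75 - 64123) = 1/(-64198) = -1/64198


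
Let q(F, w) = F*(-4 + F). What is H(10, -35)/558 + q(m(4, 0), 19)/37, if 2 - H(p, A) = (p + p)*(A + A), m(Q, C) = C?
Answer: 701/279 ≈ 2.5125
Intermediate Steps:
H(p, A) = 2 - 4*A*p (H(p, A) = 2 - (p + p)*(A + A) = 2 - 2*p*2*A = 2 - 4*A*p)
H(10, -35)/558 + q(m(4, 0), 19)/37 = (2 - 4*(-35)*10)/558 + (0*(-4 + 0))/37 = (2 + 1400)*(1/558) + (0*(-4))*(1/37) = 1402*(1/558) + 0*(1/37) = 701/279 + 0 = 701/279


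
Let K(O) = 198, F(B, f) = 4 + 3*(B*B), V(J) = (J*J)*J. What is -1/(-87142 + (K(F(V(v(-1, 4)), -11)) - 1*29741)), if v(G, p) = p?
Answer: 1/116685 ≈ 8.5701e-6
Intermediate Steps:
V(J) = J³ (V(J) = J²*J = J³)
F(B, f) = 4 + 3*B²
-1/(-87142 + (K(F(V(v(-1, 4)), -11)) - 1*29741)) = -1/(-87142 + (198 - 1*29741)) = -1/(-87142 + (198 - 29741)) = -1/(-87142 - 29543) = -1/(-116685) = -1*(-1/116685) = 1/116685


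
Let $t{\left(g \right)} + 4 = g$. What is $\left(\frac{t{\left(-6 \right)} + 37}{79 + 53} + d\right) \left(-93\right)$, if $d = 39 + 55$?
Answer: $- \frac{385485}{44} \approx -8761.0$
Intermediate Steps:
$t{\left(g \right)} = -4 + g$
$d = 94$
$\left(\frac{t{\left(-6 \right)} + 37}{79 + 53} + d\right) \left(-93\right) = \left(\frac{\left(-4 - 6\right) + 37}{79 + 53} + 94\right) \left(-93\right) = \left(\frac{-10 + 37}{132} + 94\right) \left(-93\right) = \left(27 \cdot \frac{1}{132} + 94\right) \left(-93\right) = \left(\frac{9}{44} + 94\right) \left(-93\right) = \frac{4145}{44} \left(-93\right) = - \frac{385485}{44}$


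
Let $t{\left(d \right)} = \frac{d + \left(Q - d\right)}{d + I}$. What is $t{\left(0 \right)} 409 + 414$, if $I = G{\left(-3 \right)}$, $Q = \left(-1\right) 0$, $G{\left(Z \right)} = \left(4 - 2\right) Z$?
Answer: $414$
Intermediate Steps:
$G{\left(Z \right)} = 2 Z$
$Q = 0$
$I = -6$ ($I = 2 \left(-3\right) = -6$)
$t{\left(d \right)} = 0$ ($t{\left(d \right)} = \frac{d + \left(0 - d\right)}{d - 6} = \frac{d - d}{-6 + d} = \frac{0}{-6 + d} = 0$)
$t{\left(0 \right)} 409 + 414 = 0 \cdot 409 + 414 = 0 + 414 = 414$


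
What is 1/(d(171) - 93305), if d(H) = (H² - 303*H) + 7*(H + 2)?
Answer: -1/114666 ≈ -8.7210e-6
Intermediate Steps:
d(H) = 14 + H² - 296*H (d(H) = (H² - 303*H) + 7*(2 + H) = (H² - 303*H) + (14 + 7*H) = 14 + H² - 296*H)
1/(d(171) - 93305) = 1/((14 + 171² - 296*171) - 93305) = 1/((14 + 29241 - 50616) - 93305) = 1/(-21361 - 93305) = 1/(-114666) = -1/114666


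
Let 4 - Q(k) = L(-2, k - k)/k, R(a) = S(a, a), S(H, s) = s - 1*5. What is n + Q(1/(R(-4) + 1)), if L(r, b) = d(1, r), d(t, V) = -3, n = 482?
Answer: 462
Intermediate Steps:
S(H, s) = -5 + s (S(H, s) = s - 5 = -5 + s)
R(a) = -5 + a
L(r, b) = -3
Q(k) = 4 + 3/k (Q(k) = 4 - (-3)/k = 4 + 3/k)
n + Q(1/(R(-4) + 1)) = 482 + (4 + 3/(1/((-5 - 4) + 1))) = 482 + (4 + 3/(1/(-9 + 1))) = 482 + (4 + 3/(1/(-8))) = 482 + (4 + 3/(-⅛)) = 482 + (4 + 3*(-8)) = 482 + (4 - 24) = 482 - 20 = 462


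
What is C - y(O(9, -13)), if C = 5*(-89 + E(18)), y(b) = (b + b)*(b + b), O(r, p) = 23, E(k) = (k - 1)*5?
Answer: -2136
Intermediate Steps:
E(k) = -5 + 5*k (E(k) = (-1 + k)*5 = -5 + 5*k)
y(b) = 4*b² (y(b) = (2*b)*(2*b) = 4*b²)
C = -20 (C = 5*(-89 + (-5 + 5*18)) = 5*(-89 + (-5 + 90)) = 5*(-89 + 85) = 5*(-4) = -20)
C - y(O(9, -13)) = -20 - 4*23² = -20 - 4*529 = -20 - 1*2116 = -20 - 2116 = -2136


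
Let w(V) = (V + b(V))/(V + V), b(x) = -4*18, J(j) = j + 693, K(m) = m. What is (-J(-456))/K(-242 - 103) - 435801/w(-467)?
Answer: -46809342829/61985 ≈ -7.5517e+5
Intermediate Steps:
J(j) = 693 + j
b(x) = -72
w(V) = (-72 + V)/(2*V) (w(V) = (V - 72)/(V + V) = (-72 + V)/((2*V)) = (-72 + V)*(1/(2*V)) = (-72 + V)/(2*V))
(-J(-456))/K(-242 - 103) - 435801/w(-467) = (-(693 - 456))/(-242 - 103) - 435801*(-934/(-72 - 467)) = -1*237/(-345) - 435801/((½)*(-1/467)*(-539)) = -237*(-1/345) - 435801/539/934 = 79/115 - 435801*934/539 = 79/115 - 407038134/539 = -46809342829/61985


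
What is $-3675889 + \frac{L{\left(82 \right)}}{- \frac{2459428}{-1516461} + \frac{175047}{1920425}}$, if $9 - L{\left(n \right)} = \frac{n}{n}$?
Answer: $- \frac{965132250786430877}{262557840293} \approx -3.6759 \cdot 10^{6}$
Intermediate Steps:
$L{\left(n \right)} = 8$ ($L{\left(n \right)} = 9 - \frac{n}{n} = 9 - 1 = 8$)
$-3675889 + \frac{L{\left(82 \right)}}{- \frac{2459428}{-1516461} + \frac{175047}{1920425}} = -3675889 + \frac{8}{- \frac{2459428}{-1516461} + \frac{175047}{1920425}} = -3675889 + \frac{8}{\left(-2459428\right) \left(- \frac{1}{1516461}\right) + 175047 \cdot \frac{1}{1920425}} = -3675889 + \frac{8}{\frac{2459428}{1516461} + \frac{9213}{101075}} = -3675889 + \frac{8}{\frac{262557840293}{153276295575}} = -3675889 + 8 \cdot \frac{153276295575}{262557840293} = -3675889 + \frac{1226210364600}{262557840293} = - \frac{965132250786430877}{262557840293}$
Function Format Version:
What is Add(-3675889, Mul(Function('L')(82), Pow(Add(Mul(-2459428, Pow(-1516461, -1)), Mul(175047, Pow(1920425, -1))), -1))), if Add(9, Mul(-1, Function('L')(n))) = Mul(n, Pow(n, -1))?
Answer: Rational(-965132250786430877, 262557840293) ≈ -3.6759e+6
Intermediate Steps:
Function('L')(n) = 8 (Function('L')(n) = Add(9, Mul(-1, Mul(n, Pow(n, -1)))) = Add(9, Mul(-1, 1)) = Add(9, -1) = 8)
Add(-3675889, Mul(Function('L')(82), Pow(Add(Mul(-2459428, Pow(-1516461, -1)), Mul(175047, Pow(1920425, -1))), -1))) = Add(-3675889, Mul(8, Pow(Add(Mul(-2459428, Pow(-1516461, -1)), Mul(175047, Pow(1920425, -1))), -1))) = Add(-3675889, Mul(8, Pow(Add(Mul(-2459428, Rational(-1, 1516461)), Mul(175047, Rational(1, 1920425))), -1))) = Add(-3675889, Mul(8, Pow(Add(Rational(2459428, 1516461), Rational(9213, 101075)), -1))) = Add(-3675889, Mul(8, Pow(Rational(262557840293, 153276295575), -1))) = Add(-3675889, Mul(8, Rational(153276295575, 262557840293))) = Add(-3675889, Rational(1226210364600, 262557840293)) = Rational(-965132250786430877, 262557840293)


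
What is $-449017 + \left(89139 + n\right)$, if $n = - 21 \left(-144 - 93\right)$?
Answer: $-354901$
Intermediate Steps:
$n = 4977$ ($n = \left(-21\right) \left(-237\right) = 4977$)
$-449017 + \left(89139 + n\right) = -449017 + \left(89139 + 4977\right) = -449017 + 94116 = -354901$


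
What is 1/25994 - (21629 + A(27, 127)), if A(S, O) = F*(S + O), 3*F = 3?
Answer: -566227301/25994 ≈ -21783.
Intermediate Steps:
F = 1 (F = (1/3)*3 = 1)
A(S, O) = O + S (A(S, O) = 1*(S + O) = 1*(O + S) = O + S)
1/25994 - (21629 + A(27, 127)) = 1/25994 - (21629 + (127 + 27)) = 1/25994 - (21629 + 154) = 1/25994 - 1*21783 = 1/25994 - 21783 = -566227301/25994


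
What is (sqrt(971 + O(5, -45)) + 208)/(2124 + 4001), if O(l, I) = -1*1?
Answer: 208/6125 + sqrt(970)/6125 ≈ 0.039044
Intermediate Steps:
O(l, I) = -1
(sqrt(971 + O(5, -45)) + 208)/(2124 + 4001) = (sqrt(971 - 1) + 208)/(2124 + 4001) = (sqrt(970) + 208)/6125 = (208 + sqrt(970))*(1/6125) = 208/6125 + sqrt(970)/6125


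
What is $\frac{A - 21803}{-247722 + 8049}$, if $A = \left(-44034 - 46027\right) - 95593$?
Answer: $\frac{207457}{239673} \approx 0.86558$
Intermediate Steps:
$A = -185654$ ($A = -90061 - 95593 = -185654$)
$\frac{A - 21803}{-247722 + 8049} = \frac{-185654 - 21803}{-247722 + 8049} = - \frac{207457}{-239673} = \left(-207457\right) \left(- \frac{1}{239673}\right) = \frac{207457}{239673}$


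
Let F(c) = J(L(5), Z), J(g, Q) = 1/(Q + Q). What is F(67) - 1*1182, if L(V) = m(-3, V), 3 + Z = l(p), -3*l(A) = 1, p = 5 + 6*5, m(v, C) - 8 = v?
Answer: -23643/20 ≈ -1182.2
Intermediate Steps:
m(v, C) = 8 + v
p = 35 (p = 5 + 30 = 35)
l(A) = -⅓ (l(A) = -⅓*1 = -⅓)
Z = -10/3 (Z = -3 - ⅓ = -10/3 ≈ -3.3333)
L(V) = 5 (L(V) = 8 - 3 = 5)
J(g, Q) = 1/(2*Q)
F(c) = -3/20 (F(c) = 1/(2*(-10/3)) = (½)*(-3/10) = -3/20)
F(67) - 1*1182 = -3/20 - 1*1182 = -3/20 - 1182 = -23643/20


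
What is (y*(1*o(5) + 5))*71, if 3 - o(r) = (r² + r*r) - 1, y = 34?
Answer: -98974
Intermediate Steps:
o(r) = 4 - 2*r² (o(r) = 3 - ((r² + r*r) - 1) = 3 - ((r² + r²) - 1) = 3 - (2*r² - 1) = 3 - (-1 + 2*r²) = 3 + (1 - 2*r²) = 4 - 2*r²)
(y*(1*o(5) + 5))*71 = (34*(1*(4 - 2*5²) + 5))*71 = (34*(1*(4 - 2*25) + 5))*71 = (34*(1*(4 - 50) + 5))*71 = (34*(1*(-46) + 5))*71 = (34*(-46 + 5))*71 = (34*(-41))*71 = -1394*71 = -98974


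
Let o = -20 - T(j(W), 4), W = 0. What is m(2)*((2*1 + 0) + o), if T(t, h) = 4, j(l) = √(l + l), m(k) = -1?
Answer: 22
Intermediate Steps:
j(l) = √2*√l (j(l) = √(2*l) = √2*√l)
o = -24 (o = -20 - 1*4 = -20 - 4 = -24)
m(2)*((2*1 + 0) + o) = -((2*1 + 0) - 24) = -((2 + 0) - 24) = -(2 - 24) = -1*(-22) = 22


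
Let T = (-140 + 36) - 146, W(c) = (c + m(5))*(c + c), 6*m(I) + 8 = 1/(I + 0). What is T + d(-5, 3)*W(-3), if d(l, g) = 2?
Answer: -992/5 ≈ -198.40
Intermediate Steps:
m(I) = -4/3 + 1/(6*I) (m(I) = -4/3 + 1/(6*(I + 0)) = -4/3 + 1/(6*I))
W(c) = 2*c*(-13/10 + c) (W(c) = (c + (⅙)*(1 - 8*5)/5)*(c + c) = (c + (⅙)*(⅕)*(1 - 40))*(2*c) = (c + (⅙)*(⅕)*(-39))*(2*c) = (c - 13/10)*(2*c) = (-13/10 + c)*(2*c) = 2*c*(-13/10 + c))
T = -250 (T = -104 - 146 = -250)
T + d(-5, 3)*W(-3) = -250 + 2*((⅕)*(-3)*(-13 + 10*(-3))) = -250 + 2*((⅕)*(-3)*(-13 - 30)) = -250 + 2*((⅕)*(-3)*(-43)) = -250 + 2*(129/5) = -250 + 258/5 = -992/5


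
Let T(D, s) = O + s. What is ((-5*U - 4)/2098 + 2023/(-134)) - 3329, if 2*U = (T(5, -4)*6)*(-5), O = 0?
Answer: -470086709/140566 ≈ -3344.2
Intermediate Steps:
T(D, s) = s (T(D, s) = 0 + s = s)
U = 60 (U = (-4*6*(-5))/2 = (-24*(-5))/2 = (½)*120 = 60)
((-5*U - 4)/2098 + 2023/(-134)) - 3329 = ((-5*60 - 4)/2098 + 2023/(-134)) - 3329 = ((-300 - 4)*(1/2098) + 2023*(-1/134)) - 3329 = (-304*1/2098 - 2023/134) - 3329 = (-152/1049 - 2023/134) - 3329 = -2142495/140566 - 3329 = -470086709/140566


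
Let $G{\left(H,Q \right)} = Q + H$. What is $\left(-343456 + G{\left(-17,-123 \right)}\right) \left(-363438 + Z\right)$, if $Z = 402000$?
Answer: $-13249748952$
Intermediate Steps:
$G{\left(H,Q \right)} = H + Q$
$\left(-343456 + G{\left(-17,-123 \right)}\right) \left(-363438 + Z\right) = \left(-343456 - 140\right) \left(-363438 + 402000\right) = \left(-343456 - 140\right) 38562 = \left(-343596\right) 38562 = -13249748952$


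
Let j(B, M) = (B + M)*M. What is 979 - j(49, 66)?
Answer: -6611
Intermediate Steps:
j(B, M) = M*(B + M)
979 - j(49, 66) = 979 - 66*(49 + 66) = 979 - 66*115 = 979 - 1*7590 = 979 - 7590 = -6611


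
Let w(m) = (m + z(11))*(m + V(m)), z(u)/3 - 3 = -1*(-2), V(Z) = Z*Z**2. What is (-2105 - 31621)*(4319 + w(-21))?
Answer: -2023930986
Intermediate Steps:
V(Z) = Z**3
z(u) = 15 (z(u) = 9 + 3*(-1*(-2)) = 9 + 3*2 = 9 + 6 = 15)
w(m) = (15 + m)*(m + m**3) (w(m) = (m + 15)*(m + m**3) = (15 + m)*(m + m**3))
(-2105 - 31621)*(4319 + w(-21)) = (-2105 - 31621)*(4319 - 21*(15 - 21 + (-21)**3 + 15*(-21)**2)) = -33726*(4319 - 21*(15 - 21 - 9261 + 15*441)) = -33726*(4319 - 21*(15 - 21 - 9261 + 6615)) = -33726*(4319 - 21*(-2652)) = -33726*(4319 + 55692) = -33726*60011 = -2023930986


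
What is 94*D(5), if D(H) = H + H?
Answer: 940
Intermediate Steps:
D(H) = 2*H
94*D(5) = 94*(2*5) = 94*10 = 940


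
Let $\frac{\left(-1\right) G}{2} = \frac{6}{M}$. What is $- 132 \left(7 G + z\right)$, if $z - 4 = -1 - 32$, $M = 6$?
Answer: $5676$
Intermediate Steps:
$G = -2$ ($G = - 2 \cdot \frac{6}{6} = - 2 \cdot 6 \cdot \frac{1}{6} = \left(-2\right) 1 = -2$)
$z = -29$ ($z = 4 - 33 = -29$)
$- 132 \left(7 G + z\right) = - 132 \left(7 \left(-2\right) - 29\right) = - 132 \left(-14 - 29\right) = \left(-132\right) \left(-43\right) = 5676$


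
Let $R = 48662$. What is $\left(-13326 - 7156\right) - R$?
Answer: $-69144$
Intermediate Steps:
$\left(-13326 - 7156\right) - R = \left(-13326 - 7156\right) - 48662 = -20482 - 48662 = -69144$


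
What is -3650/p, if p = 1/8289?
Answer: -30254850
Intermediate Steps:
p = 1/8289 ≈ 0.00012064
-3650/p = -3650/1/8289 = -3650*8289 = -30254850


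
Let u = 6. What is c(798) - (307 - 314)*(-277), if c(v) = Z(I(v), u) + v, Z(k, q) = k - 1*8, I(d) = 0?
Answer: -1149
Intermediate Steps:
Z(k, q) = -8 + k (Z(k, q) = k - 8 = -8 + k)
c(v) = -8 + v (c(v) = (-8 + 0) + v = -8 + v)
c(798) - (307 - 314)*(-277) = (-8 + 798) - (307 - 314)*(-277) = 790 - (-7)*(-277) = 790 - 1*1939 = 790 - 1939 = -1149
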